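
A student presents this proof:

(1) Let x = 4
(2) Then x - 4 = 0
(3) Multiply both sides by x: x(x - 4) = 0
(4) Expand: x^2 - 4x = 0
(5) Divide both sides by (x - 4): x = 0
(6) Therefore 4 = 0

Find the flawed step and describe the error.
Step 5: Divide both sides by (x - 4): x = 0

Step 5 divides both sides by (x - 4). However, since x = 4, we have (x - 4) = 0. Division by zero is undefined, making this step invalid.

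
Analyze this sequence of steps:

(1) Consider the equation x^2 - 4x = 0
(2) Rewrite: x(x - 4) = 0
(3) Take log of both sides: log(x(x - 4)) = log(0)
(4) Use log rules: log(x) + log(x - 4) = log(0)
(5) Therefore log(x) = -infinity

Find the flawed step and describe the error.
Step 3: Take log of both sides: log(x(x - 4)) = log(0)

Step 3 takes the logarithm of both sides, resulting in log(0) on the right side. The logarithm is only defined for positive numbers; log(0) is undefined (approaches negative infinity). This operation is invalid.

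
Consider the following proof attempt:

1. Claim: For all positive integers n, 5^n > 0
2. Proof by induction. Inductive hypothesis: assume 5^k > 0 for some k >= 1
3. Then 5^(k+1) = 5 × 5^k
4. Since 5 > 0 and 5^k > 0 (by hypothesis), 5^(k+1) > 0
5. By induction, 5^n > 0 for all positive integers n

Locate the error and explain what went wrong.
Step 5: By induction, 5^n > 0 for all positive integers n

Step 5 concludes the proof by induction, but no base case was ever established. A valid induction proof requires: (1) a base case proving 5^1 > 0, and (2) an inductive step showing IF 5^k > 0 THEN 5^(k+1) > 0. Steps 2-4 correctly establish the inductive step, but without the base case the conclusion in step 5 does not follow.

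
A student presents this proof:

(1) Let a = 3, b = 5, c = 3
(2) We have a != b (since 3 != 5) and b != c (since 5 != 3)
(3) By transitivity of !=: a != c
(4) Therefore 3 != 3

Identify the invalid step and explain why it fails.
Step 3: By transitivity of !=: a != c

Step 3 incorrectly applies transitivity to the '!=' relation. Transitivity states: if a R b and b R c, then a R c. However, '!=' is not transitive. Counterexample: 3 != 5 and 5 != 3, but 3 = 3 (both equal 3). Transitivity holds for relations like <, <=, =, but not for !=.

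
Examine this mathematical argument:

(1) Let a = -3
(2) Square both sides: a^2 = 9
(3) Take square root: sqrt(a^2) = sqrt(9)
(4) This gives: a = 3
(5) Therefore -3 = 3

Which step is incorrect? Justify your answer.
Step 4: This gives: a = 3

Step 4 incorrectly states that sqrt(a^2) = a. The correct identity is sqrt(a^2) = |a|. Since a = -3 < 0, we have sqrt(a^2) = |-3| = 3, not a = -3.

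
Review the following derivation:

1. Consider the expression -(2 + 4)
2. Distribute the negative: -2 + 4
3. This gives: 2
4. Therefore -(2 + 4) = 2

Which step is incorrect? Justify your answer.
Step 2: Distribute the negative: -2 + 4

Step 2 incorrectly distributes the negative sign. The correct distribution is -(2 + 4) = -2 - 4 = -6. The negative must be applied to both terms, not just the first. The error treats -(2 + 4) as -2 + 4, which equals 2 instead of -6.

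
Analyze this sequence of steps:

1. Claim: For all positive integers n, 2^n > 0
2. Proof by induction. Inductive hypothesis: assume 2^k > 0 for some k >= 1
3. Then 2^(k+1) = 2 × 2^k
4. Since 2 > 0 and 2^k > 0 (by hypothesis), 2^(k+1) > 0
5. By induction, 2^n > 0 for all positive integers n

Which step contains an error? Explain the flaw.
Step 5: By induction, 2^n > 0 for all positive integers n

Step 5 concludes the proof by induction, but no base case was ever established. A valid induction proof requires: (1) a base case proving 2^1 > 0, and (2) an inductive step showing IF 2^k > 0 THEN 2^(k+1) > 0. Steps 2-4 correctly establish the inductive step, but without the base case the conclusion in step 5 does not follow.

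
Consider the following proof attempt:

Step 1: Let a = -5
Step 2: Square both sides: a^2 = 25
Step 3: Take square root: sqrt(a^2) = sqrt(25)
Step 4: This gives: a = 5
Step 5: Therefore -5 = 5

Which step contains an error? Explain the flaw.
Step 4: This gives: a = 5

Step 4 incorrectly states that sqrt(a^2) = a. The correct identity is sqrt(a^2) = |a|. Since a = -5 < 0, we have sqrt(a^2) = |-5| = 5, not a = -5.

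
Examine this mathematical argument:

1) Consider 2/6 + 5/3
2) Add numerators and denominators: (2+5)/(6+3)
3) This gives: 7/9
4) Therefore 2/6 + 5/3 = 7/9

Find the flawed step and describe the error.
Step 2: Add numerators and denominators: (2+5)/(6+3)

Step 2 incorrectly adds fractions by separately adding numerators and denominators. This is wrong. The correct method requires a common denominator: 2/6 + 5/3 = (2×3 + 5×6)/(6×3) = 36/18 = 2. The method used gives 7/9, which is different.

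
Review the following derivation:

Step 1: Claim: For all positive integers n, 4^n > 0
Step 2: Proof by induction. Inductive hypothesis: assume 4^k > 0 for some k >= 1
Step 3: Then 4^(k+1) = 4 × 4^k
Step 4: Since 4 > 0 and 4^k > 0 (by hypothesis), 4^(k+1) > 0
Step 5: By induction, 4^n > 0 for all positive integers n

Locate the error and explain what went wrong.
Step 5: By induction, 4^n > 0 for all positive integers n

Step 5 concludes the proof by induction, but no base case was ever established. A valid induction proof requires: (1) a base case proving 4^1 > 0, and (2) an inductive step showing IF 4^k > 0 THEN 4^(k+1) > 0. Steps 2-4 correctly establish the inductive step, but without the base case the conclusion in step 5 does not follow.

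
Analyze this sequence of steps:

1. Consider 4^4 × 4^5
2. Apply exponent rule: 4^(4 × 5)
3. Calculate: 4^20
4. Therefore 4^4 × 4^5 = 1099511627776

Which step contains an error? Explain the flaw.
Step 2: Apply exponent rule: 4^(4 × 5)

Step 2 incorrectly states that a^b × a^c = a^(b×c). The correct rule is a^b × a^c = a^(b+c). The actual value is 4^4 × 4^5 = 4^9 = 262144, not 4^20 = 1099511627776.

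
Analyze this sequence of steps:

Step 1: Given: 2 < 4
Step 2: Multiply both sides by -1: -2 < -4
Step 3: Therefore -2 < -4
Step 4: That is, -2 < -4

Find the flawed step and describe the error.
Step 2: Multiply both sides by -1: -2 < -4

Step 2 multiplies both sides by -1 but fails to reverse the inequality sign. When multiplying (or dividing) an inequality by a negative number, the direction must be reversed. Since 2 < 4, we should get -2 > -4, i.e., -2 > -4.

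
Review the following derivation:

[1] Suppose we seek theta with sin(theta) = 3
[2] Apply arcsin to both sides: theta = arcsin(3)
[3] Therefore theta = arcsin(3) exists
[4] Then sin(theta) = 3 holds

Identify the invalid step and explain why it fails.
Step 2: Apply arcsin to both sides: theta = arcsin(3)

Step 2 applies arcsin to 3. However, arcsin(x) is only defined for x in [-1, 1] because sin(theta) can only produce values in that range. Since |3| > 1, arcsin(3) is undefined. There is no angle whose sine equals 3.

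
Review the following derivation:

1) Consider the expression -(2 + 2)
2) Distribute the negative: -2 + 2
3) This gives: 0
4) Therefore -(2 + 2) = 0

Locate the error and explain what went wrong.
Step 2: Distribute the negative: -2 + 2

Step 2 incorrectly distributes the negative sign. The correct distribution is -(2 + 2) = -2 - 2 = -4. The negative must be applied to both terms, not just the first. The error treats -(2 + 2) as -2 + 2, which equals 0 instead of -4.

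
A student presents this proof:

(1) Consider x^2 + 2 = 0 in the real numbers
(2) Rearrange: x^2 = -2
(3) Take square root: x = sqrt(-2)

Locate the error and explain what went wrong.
Step 3: Take square root: x = sqrt(-2)

Step 3 takes the square root of -2, which is negative. In the real number system, the square root of a negative number is undefined. The equation x^2 + 2 = 0 has no real solutions. Square roots of negative numbers only exist in the complex numbers.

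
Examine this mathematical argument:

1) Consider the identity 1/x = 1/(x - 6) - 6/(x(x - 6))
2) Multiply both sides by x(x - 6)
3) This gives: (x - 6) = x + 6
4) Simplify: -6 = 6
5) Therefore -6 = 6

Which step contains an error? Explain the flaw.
Step 3: This gives: (x - 6) = x + 6

Step 3 makes a sign error when clearing denominators. Multiplying -6/(x(x - 6)) by x(x - 6) gives -6, not +6. The correct result is (x - 6) = x - 6, which is trivially true, not (x - 6) = x + 6. (Step 1 is a valid identity: 1/(x - 6) - 6/(x(x - 6)) = (x - 6)/(x(x - 6)) = 1/x.)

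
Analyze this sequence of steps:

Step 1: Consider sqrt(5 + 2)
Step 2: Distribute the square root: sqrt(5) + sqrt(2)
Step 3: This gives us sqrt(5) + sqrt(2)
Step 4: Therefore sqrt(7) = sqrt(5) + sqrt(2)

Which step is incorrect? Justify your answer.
Step 2: Distribute the square root: sqrt(5) + sqrt(2)

Step 2 incorrectly 'distributes' the square root over addition. The square root function does not distribute: sqrt(a + b) ≠ sqrt(a) + sqrt(b). In fact, sqrt(5 + 2) = sqrt(7) ≈ 2.6458, while sqrt(5) + sqrt(2) ≈ 3.6503.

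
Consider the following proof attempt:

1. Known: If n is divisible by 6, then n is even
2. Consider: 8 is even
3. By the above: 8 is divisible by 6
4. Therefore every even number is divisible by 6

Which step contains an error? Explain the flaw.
Step 3: By the above: 8 is divisible by 6

Step 3 commits the fallacy of affirming the consequent. The known fact 'divisible by 6 → even' does NOT imply 'even → divisible by 6'. That would be the converse, which is false. For example, 8 is even but 8 ÷ 6 = 1.33, which is not an integer.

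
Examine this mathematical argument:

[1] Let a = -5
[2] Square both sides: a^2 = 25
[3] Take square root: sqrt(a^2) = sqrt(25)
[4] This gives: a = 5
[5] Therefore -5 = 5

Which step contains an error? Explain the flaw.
Step 4: This gives: a = 5

Step 4 incorrectly states that sqrt(a^2) = a. The correct identity is sqrt(a^2) = |a|. Since a = -5 < 0, we have sqrt(a^2) = |-5| = 5, not a = -5.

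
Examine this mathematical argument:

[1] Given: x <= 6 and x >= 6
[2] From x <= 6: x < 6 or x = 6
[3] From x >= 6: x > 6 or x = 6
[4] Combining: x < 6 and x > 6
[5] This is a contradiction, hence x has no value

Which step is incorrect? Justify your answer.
Step 4: Combining: x < 6 and x > 6

Step 4 incorrectly combines the conditions. From x <= 6 and x >= 6, the intersection is x = 6. The error treats the 'or' cases as 'and' requirements. The correct conclusion is that x = 6 is the unique solution, not that no solution exists.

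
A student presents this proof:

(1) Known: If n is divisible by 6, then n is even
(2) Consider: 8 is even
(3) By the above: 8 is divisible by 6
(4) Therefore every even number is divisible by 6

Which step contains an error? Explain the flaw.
Step 3: By the above: 8 is divisible by 6

Step 3 commits the fallacy of affirming the consequent. The known fact 'divisible by 6 → even' does NOT imply 'even → divisible by 6'. That would be the converse, which is false. For example, 8 is even but 8 ÷ 6 = 1.33, which is not an integer.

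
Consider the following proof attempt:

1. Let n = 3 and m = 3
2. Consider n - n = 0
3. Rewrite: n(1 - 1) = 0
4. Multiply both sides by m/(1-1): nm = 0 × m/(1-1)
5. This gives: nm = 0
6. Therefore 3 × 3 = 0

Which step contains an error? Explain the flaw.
Step 4: Multiply both sides by m/(1-1): nm = 0 × m/(1-1)

Step 4 multiplies both sides by m/(1-1). However, 1-1 = 0, so this is multiplication by m/0, which is undefined. We cannot multiply by an undefined expression.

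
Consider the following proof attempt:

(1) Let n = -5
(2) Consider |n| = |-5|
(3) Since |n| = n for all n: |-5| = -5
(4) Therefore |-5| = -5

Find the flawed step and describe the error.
Step 3: Since |n| = n for all n: |-5| = -5

Step 3 incorrectly states that |n| = n for all n. The correct definition is |n| = n when n >= 0, and |n| = -n when n < 0. Since -5 < 0, we have |-5| = -(-5) = 5, not -5.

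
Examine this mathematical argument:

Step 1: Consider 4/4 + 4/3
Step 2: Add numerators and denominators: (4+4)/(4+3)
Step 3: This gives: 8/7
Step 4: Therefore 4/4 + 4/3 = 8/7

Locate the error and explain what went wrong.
Step 2: Add numerators and denominators: (4+4)/(4+3)

Step 2 incorrectly adds fractions by separately adding numerators and denominators. This is wrong. The correct method requires a common denominator: 4/4 + 4/3 = (4×3 + 4×4)/(4×3) = 28/12 = 7/3. The method used gives 8/7, which is different.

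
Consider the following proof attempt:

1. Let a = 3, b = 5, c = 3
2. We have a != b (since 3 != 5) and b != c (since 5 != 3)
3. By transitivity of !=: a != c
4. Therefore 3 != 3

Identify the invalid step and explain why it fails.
Step 3: By transitivity of !=: a != c

Step 3 incorrectly applies transitivity to the '!=' relation. Transitivity states: if a R b and b R c, then a R c. However, '!=' is not transitive. Counterexample: 3 != 5 and 5 != 3, but 3 = 3 (both equal 3). Transitivity holds for relations like <, <=, =, but not for !=.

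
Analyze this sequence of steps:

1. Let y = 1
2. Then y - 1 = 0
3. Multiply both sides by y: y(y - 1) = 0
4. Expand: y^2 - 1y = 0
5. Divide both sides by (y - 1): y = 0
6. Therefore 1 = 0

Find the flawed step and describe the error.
Step 5: Divide both sides by (y - 1): y = 0

Step 5 divides both sides by (y - 1). However, since y = 1, we have (y - 1) = 0. Division by zero is undefined, making this step invalid.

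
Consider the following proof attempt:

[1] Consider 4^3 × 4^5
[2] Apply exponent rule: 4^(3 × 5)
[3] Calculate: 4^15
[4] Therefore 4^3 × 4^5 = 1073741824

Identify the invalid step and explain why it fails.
Step 2: Apply exponent rule: 4^(3 × 5)

Step 2 incorrectly states that a^b × a^c = a^(b×c). The correct rule is a^b × a^c = a^(b+c). The actual value is 4^3 × 4^5 = 4^8 = 65536, not 4^15 = 1073741824.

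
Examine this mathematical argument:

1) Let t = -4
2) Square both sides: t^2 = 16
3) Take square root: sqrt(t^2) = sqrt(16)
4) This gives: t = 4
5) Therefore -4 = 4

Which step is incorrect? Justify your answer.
Step 4: This gives: t = 4

Step 4 incorrectly states that sqrt(t^2) = t. The correct identity is sqrt(t^2) = |t|. Since t = -4 < 0, we have sqrt(t^2) = |-4| = 4, not t = -4.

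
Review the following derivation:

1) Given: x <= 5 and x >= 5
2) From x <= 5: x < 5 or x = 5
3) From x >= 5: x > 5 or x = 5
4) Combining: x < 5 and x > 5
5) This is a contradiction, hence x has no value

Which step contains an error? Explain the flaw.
Step 4: Combining: x < 5 and x > 5

Step 4 incorrectly combines the conditions. From x <= 5 and x >= 5, the intersection is x = 5. The error treats the 'or' cases as 'and' requirements. The correct conclusion is that x = 5 is the unique solution, not that no solution exists.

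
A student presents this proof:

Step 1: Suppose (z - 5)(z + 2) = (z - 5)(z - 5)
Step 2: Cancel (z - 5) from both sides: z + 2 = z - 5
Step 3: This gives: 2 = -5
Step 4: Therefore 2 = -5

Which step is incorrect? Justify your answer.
Step 2: Cancel (z - 5) from both sides: z + 2 = z - 5

Step 2 cancels (z - 5) from both sides. This is only valid if (z - 5) ≠ 0, i.e., z ≠ 5. When z = 5, both sides equal zero regardless of the other factors. The correct approach requires considering z = 5 as a separate case.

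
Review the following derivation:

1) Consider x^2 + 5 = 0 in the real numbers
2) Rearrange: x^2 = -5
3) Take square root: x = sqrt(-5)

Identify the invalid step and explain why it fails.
Step 3: Take square root: x = sqrt(-5)

Step 3 takes the square root of -5, which is negative. In the real number system, the square root of a negative number is undefined. The equation x^2 + 5 = 0 has no real solutions. Square roots of negative numbers only exist in the complex numbers.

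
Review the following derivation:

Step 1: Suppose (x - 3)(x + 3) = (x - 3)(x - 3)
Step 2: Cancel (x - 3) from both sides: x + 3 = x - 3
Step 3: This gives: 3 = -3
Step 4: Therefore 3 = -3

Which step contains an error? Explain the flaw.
Step 2: Cancel (x - 3) from both sides: x + 3 = x - 3

Step 2 cancels (x - 3) from both sides. This is only valid if (x - 3) ≠ 0, i.e., x ≠ 3. When x = 3, both sides equal zero regardless of the other factors. The correct approach requires considering x = 3 as a separate case.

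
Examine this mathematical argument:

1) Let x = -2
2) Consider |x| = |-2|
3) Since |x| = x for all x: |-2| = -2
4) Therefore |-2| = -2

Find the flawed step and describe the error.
Step 3: Since |x| = x for all x: |-2| = -2

Step 3 incorrectly states that |x| = x for all x. The correct definition is |x| = x when x >= 0, and |x| = -x when x < 0. Since -2 < 0, we have |-2| = -(-2) = 2, not -2.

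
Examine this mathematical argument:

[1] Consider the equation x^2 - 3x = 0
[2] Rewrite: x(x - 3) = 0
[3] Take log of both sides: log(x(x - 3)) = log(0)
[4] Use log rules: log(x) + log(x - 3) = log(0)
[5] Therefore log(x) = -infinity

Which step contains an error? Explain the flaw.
Step 3: Take log of both sides: log(x(x - 3)) = log(0)

Step 3 takes the logarithm of both sides, resulting in log(0) on the right side. The logarithm is only defined for positive numbers; log(0) is undefined (approaches negative infinity). This operation is invalid.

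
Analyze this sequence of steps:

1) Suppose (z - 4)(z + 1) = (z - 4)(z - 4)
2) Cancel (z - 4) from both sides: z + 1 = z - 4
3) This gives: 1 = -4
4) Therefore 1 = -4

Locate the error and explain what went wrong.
Step 2: Cancel (z - 4) from both sides: z + 1 = z - 4

Step 2 cancels (z - 4) from both sides. This is only valid if (z - 4) ≠ 0, i.e., z ≠ 4. When z = 4, both sides equal zero regardless of the other factors. The correct approach requires considering z = 4 as a separate case.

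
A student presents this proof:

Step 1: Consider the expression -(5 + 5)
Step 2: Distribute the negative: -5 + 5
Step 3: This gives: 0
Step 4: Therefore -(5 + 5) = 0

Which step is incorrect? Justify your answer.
Step 2: Distribute the negative: -5 + 5

Step 2 incorrectly distributes the negative sign. The correct distribution is -(5 + 5) = -5 - 5 = -10. The negative must be applied to both terms, not just the first. The error treats -(5 + 5) as -5 + 5, which equals 0 instead of -10.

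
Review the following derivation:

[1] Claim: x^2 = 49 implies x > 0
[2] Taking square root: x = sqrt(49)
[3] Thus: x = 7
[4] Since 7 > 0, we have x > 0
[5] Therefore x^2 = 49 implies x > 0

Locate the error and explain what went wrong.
Step 2: Taking square root: x = sqrt(49)

Step 2 takes the square root and assumes the positive root only. The equation x^2 = 49 actually has two solutions: x = 7 and x = -7. The proof silently assumes x > 0 without justification, then uses this assumption to conclude x > 0, which is circular. The counterexample x = -7 shows the claim is false.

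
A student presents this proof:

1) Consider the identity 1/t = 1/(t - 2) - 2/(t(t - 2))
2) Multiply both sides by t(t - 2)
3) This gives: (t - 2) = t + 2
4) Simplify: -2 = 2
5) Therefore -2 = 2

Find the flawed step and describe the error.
Step 3: This gives: (t - 2) = t + 2

Step 3 makes a sign error when clearing denominators. Multiplying -2/(t(t - 2)) by t(t - 2) gives -2, not +2. The correct result is (t - 2) = t - 2, which is trivially true, not (t - 2) = t + 2. (Step 1 is a valid identity: 1/(t - 2) - 2/(t(t - 2)) = (t - 2)/(t(t - 2)) = 1/t.)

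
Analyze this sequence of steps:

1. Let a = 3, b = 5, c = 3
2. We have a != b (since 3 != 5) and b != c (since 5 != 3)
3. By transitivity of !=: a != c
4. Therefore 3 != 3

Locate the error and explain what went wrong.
Step 3: By transitivity of !=: a != c

Step 3 incorrectly applies transitivity to the '!=' relation. Transitivity states: if a R b and b R c, then a R c. However, '!=' is not transitive. Counterexample: 3 != 5 and 5 != 3, but 3 = 3 (both equal 3). Transitivity holds for relations like <, <=, =, but not for !=.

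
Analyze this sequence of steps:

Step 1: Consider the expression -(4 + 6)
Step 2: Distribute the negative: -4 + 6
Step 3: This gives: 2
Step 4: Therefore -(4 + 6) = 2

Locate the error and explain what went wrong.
Step 2: Distribute the negative: -4 + 6

Step 2 incorrectly distributes the negative sign. The correct distribution is -(4 + 6) = -4 - 6 = -10. The negative must be applied to both terms, not just the first. The error treats -(4 + 6) as -4 + 6, which equals 2 instead of -10.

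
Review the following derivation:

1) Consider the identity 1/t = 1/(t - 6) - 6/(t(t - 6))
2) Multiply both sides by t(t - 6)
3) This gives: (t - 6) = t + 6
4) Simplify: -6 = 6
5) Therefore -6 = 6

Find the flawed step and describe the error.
Step 3: This gives: (t - 6) = t + 6

Step 3 makes a sign error when clearing denominators. Multiplying -6/(t(t - 6)) by t(t - 6) gives -6, not +6. The correct result is (t - 6) = t - 6, which is trivially true, not (t - 6) = t + 6. (Step 1 is a valid identity: 1/(t - 6) - 6/(t(t - 6)) = (t - 6)/(t(t - 6)) = 1/t.)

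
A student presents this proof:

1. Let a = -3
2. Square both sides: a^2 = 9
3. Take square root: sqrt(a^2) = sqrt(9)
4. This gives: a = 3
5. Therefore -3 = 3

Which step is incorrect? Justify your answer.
Step 4: This gives: a = 3

Step 4 incorrectly states that sqrt(a^2) = a. The correct identity is sqrt(a^2) = |a|. Since a = -3 < 0, we have sqrt(a^2) = |-3| = 3, not a = -3.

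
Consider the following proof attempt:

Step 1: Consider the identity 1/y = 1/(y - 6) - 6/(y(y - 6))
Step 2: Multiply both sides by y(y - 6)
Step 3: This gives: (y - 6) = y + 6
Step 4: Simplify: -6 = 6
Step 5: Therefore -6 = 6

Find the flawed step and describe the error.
Step 3: This gives: (y - 6) = y + 6

Step 3 makes a sign error when clearing denominators. Multiplying -6/(y(y - 6)) by y(y - 6) gives -6, not +6. The correct result is (y - 6) = y - 6, which is trivially true, not (y - 6) = y + 6. (Step 1 is a valid identity: 1/(y - 6) - 6/(y(y - 6)) = (y - 6)/(y(y - 6)) = 1/y.)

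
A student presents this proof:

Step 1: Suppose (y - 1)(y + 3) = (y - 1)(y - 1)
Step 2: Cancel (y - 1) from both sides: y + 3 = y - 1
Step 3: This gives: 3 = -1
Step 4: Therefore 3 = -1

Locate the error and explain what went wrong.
Step 2: Cancel (y - 1) from both sides: y + 3 = y - 1

Step 2 cancels (y - 1) from both sides. This is only valid if (y - 1) ≠ 0, i.e., y ≠ 1. When y = 1, both sides equal zero regardless of the other factors. The correct approach requires considering y = 1 as a separate case.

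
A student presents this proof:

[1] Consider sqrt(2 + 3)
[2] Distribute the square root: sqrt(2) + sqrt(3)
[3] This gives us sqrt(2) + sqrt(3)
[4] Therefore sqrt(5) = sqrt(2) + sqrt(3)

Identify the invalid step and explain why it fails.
Step 2: Distribute the square root: sqrt(2) + sqrt(3)

Step 2 incorrectly 'distributes' the square root over addition. The square root function does not distribute: sqrt(a + b) ≠ sqrt(a) + sqrt(b). In fact, sqrt(2 + 3) = sqrt(5) ≈ 2.2361, while sqrt(2) + sqrt(3) ≈ 3.1463.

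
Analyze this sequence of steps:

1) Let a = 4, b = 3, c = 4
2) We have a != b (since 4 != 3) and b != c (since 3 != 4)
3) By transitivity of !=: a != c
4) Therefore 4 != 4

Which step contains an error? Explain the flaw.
Step 3: By transitivity of !=: a != c

Step 3 incorrectly applies transitivity to the '!=' relation. Transitivity states: if a R b and b R c, then a R c. However, '!=' is not transitive. Counterexample: 4 != 3 and 3 != 4, but 4 = 4 (both equal 4). Transitivity holds for relations like <, <=, =, but not for !=.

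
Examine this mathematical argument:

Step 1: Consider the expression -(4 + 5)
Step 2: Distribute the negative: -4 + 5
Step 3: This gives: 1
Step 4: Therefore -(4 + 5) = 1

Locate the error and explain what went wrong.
Step 2: Distribute the negative: -4 + 5

Step 2 incorrectly distributes the negative sign. The correct distribution is -(4 + 5) = -4 - 5 = -9. The negative must be applied to both terms, not just the first. The error treats -(4 + 5) as -4 + 5, which equals 1 instead of -9.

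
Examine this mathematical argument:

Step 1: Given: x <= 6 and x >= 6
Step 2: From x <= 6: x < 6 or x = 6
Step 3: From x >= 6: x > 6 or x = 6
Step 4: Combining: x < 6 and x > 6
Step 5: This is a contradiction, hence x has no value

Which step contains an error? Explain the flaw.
Step 4: Combining: x < 6 and x > 6

Step 4 incorrectly combines the conditions. From x <= 6 and x >= 6, the intersection is x = 6. The error treats the 'or' cases as 'and' requirements. The correct conclusion is that x = 6 is the unique solution, not that no solution exists.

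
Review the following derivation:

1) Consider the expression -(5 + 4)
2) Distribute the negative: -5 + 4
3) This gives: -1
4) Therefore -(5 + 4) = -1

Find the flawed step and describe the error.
Step 2: Distribute the negative: -5 + 4

Step 2 incorrectly distributes the negative sign. The correct distribution is -(5 + 4) = -5 - 4 = -9. The negative must be applied to both terms, not just the first. The error treats -(5 + 4) as -5 + 4, which equals -1 instead of -9.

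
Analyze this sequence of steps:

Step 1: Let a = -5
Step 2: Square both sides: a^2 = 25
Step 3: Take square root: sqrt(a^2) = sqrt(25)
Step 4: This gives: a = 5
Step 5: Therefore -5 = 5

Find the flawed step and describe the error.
Step 4: This gives: a = 5

Step 4 incorrectly states that sqrt(a^2) = a. The correct identity is sqrt(a^2) = |a|. Since a = -5 < 0, we have sqrt(a^2) = |-5| = 5, not a = -5.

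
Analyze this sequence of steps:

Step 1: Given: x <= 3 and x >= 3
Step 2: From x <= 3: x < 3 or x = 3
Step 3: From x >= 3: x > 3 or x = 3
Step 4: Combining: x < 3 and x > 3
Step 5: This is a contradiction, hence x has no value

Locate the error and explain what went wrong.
Step 4: Combining: x < 3 and x > 3

Step 4 incorrectly combines the conditions. From x <= 3 and x >= 3, the intersection is x = 3. The error treats the 'or' cases as 'and' requirements. The correct conclusion is that x = 3 is the unique solution, not that no solution exists.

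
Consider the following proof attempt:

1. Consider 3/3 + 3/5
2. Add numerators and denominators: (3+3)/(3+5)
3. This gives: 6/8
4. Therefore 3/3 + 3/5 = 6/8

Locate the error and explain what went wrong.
Step 2: Add numerators and denominators: (3+3)/(3+5)

Step 2 incorrectly adds fractions by separately adding numerators and denominators. This is wrong. The correct method requires a common denominator: 3/3 + 3/5 = (3×5 + 3×3)/(3×5) = 24/15 = 8/5. The method used gives 6/8, which is different.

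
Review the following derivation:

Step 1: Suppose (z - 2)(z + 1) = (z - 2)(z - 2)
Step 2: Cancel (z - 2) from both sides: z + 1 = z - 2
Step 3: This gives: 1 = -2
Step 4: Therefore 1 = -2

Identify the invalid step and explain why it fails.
Step 2: Cancel (z - 2) from both sides: z + 1 = z - 2

Step 2 cancels (z - 2) from both sides. This is only valid if (z - 2) ≠ 0, i.e., z ≠ 2. When z = 2, both sides equal zero regardless of the other factors. The correct approach requires considering z = 2 as a separate case.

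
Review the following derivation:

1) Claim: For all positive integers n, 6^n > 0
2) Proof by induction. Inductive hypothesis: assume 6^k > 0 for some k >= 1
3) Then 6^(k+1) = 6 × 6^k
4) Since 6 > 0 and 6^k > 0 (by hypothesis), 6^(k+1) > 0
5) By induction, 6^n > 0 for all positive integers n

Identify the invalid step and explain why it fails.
Step 5: By induction, 6^n > 0 for all positive integers n

Step 5 concludes the proof by induction, but no base case was ever established. A valid induction proof requires: (1) a base case proving 6^1 > 0, and (2) an inductive step showing IF 6^k > 0 THEN 6^(k+1) > 0. Steps 2-4 correctly establish the inductive step, but without the base case the conclusion in step 5 does not follow.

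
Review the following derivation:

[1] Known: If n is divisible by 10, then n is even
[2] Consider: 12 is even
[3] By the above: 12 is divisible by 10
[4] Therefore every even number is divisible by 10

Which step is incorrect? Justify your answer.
Step 3: By the above: 12 is divisible by 10

Step 3 commits the fallacy of affirming the consequent. The known fact 'divisible by 10 → even' does NOT imply 'even → divisible by 10'. That would be the converse, which is false. For example, 12 is even but 12 ÷ 10 = 1.20, which is not an integer.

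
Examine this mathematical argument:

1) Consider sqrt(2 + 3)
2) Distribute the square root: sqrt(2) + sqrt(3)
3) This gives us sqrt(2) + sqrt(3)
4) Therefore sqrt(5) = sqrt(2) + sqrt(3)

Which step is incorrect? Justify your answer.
Step 2: Distribute the square root: sqrt(2) + sqrt(3)

Step 2 incorrectly 'distributes' the square root over addition. The square root function does not distribute: sqrt(a + b) ≠ sqrt(a) + sqrt(b). In fact, sqrt(2 + 3) = sqrt(5) ≈ 2.2361, while sqrt(2) + sqrt(3) ≈ 3.1463.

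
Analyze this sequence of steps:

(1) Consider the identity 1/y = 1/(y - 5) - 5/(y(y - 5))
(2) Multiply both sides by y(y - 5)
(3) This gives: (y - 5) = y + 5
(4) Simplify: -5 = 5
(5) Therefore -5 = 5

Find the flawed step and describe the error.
Step 3: This gives: (y - 5) = y + 5

Step 3 makes a sign error when clearing denominators. Multiplying -5/(y(y - 5)) by y(y - 5) gives -5, not +5. The correct result is (y - 5) = y - 5, which is trivially true, not (y - 5) = y + 5. (Step 1 is a valid identity: 1/(y - 5) - 5/(y(y - 5)) = (y - 5)/(y(y - 5)) = 1/y.)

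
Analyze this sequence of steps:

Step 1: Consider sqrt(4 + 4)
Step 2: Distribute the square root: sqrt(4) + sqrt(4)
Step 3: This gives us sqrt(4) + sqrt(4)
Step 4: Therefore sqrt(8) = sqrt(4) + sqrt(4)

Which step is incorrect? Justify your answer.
Step 2: Distribute the square root: sqrt(4) + sqrt(4)

Step 2 incorrectly 'distributes' the square root over addition. The square root function does not distribute: sqrt(a + b) ≠ sqrt(a) + sqrt(b). In fact, sqrt(4 + 4) = sqrt(8) ≈ 2.8284, while sqrt(4) + sqrt(4) ≈ 4.0000.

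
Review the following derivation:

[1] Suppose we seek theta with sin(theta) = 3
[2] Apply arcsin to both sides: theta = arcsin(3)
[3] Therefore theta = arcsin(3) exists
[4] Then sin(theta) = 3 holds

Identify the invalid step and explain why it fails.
Step 2: Apply arcsin to both sides: theta = arcsin(3)

Step 2 applies arcsin to 3. However, arcsin(x) is only defined for x in [-1, 1] because sin(theta) can only produce values in that range. Since |3| > 1, arcsin(3) is undefined. There is no angle whose sine equals 3.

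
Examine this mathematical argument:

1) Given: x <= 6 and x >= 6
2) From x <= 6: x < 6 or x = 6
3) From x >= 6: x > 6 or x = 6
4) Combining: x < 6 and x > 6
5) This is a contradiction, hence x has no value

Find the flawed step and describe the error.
Step 4: Combining: x < 6 and x > 6

Step 4 incorrectly combines the conditions. From x <= 6 and x >= 6, the intersection is x = 6. The error treats the 'or' cases as 'and' requirements. The correct conclusion is that x = 6 is the unique solution, not that no solution exists.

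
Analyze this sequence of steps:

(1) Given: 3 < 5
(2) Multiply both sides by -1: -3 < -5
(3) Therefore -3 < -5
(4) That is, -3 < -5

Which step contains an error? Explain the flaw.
Step 2: Multiply both sides by -1: -3 < -5

Step 2 multiplies both sides by -1 but fails to reverse the inequality sign. When multiplying (or dividing) an inequality by a negative number, the direction must be reversed. Since 3 < 5, we should get -3 > -5, i.e., -3 > -5.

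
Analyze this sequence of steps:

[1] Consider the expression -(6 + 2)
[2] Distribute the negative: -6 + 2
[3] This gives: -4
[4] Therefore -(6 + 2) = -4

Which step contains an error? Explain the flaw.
Step 2: Distribute the negative: -6 + 2

Step 2 incorrectly distributes the negative sign. The correct distribution is -(6 + 2) = -6 - 2 = -8. The negative must be applied to both terms, not just the first. The error treats -(6 + 2) as -6 + 2, which equals -4 instead of -8.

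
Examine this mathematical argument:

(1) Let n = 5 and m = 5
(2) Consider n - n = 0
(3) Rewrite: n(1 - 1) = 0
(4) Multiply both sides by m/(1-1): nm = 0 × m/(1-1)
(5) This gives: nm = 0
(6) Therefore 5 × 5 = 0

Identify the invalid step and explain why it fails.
Step 4: Multiply both sides by m/(1-1): nm = 0 × m/(1-1)

Step 4 multiplies both sides by m/(1-1). However, 1-1 = 0, so this is multiplication by m/0, which is undefined. We cannot multiply by an undefined expression.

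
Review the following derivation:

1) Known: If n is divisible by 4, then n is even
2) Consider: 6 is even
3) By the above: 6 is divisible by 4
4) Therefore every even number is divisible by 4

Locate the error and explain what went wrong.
Step 3: By the above: 6 is divisible by 4

Step 3 commits the fallacy of affirming the consequent. The known fact 'divisible by 4 → even' does NOT imply 'even → divisible by 4'. That would be the converse, which is false. For example, 6 is even but 6 ÷ 4 = 1.50, which is not an integer.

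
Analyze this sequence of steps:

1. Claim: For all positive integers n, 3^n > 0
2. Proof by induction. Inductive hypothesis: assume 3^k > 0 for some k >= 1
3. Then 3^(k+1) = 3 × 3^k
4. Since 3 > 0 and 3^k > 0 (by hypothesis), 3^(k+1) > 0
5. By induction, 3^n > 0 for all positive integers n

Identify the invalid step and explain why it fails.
Step 5: By induction, 3^n > 0 for all positive integers n

Step 5 concludes the proof by induction, but no base case was ever established. A valid induction proof requires: (1) a base case proving 3^1 > 0, and (2) an inductive step showing IF 3^k > 0 THEN 3^(k+1) > 0. Steps 2-4 correctly establish the inductive step, but without the base case the conclusion in step 5 does not follow.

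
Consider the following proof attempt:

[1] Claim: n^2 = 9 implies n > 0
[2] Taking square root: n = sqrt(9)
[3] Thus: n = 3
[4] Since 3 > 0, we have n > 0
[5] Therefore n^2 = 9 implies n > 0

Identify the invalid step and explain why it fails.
Step 2: Taking square root: n = sqrt(9)

Step 2 takes the square root and assumes the positive root only. The equation n^2 = 9 actually has two solutions: n = 3 and n = -3. The proof silently assumes n > 0 without justification, then uses this assumption to conclude n > 0, which is circular. The counterexample n = -3 shows the claim is false.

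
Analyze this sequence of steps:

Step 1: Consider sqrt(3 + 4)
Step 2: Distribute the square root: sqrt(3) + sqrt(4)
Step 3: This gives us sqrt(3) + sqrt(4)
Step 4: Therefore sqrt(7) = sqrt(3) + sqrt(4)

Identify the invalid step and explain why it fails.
Step 2: Distribute the square root: sqrt(3) + sqrt(4)

Step 2 incorrectly 'distributes' the square root over addition. The square root function does not distribute: sqrt(a + b) ≠ sqrt(a) + sqrt(b). In fact, sqrt(3 + 4) = sqrt(7) ≈ 2.6458, while sqrt(3) + sqrt(4) ≈ 3.7321.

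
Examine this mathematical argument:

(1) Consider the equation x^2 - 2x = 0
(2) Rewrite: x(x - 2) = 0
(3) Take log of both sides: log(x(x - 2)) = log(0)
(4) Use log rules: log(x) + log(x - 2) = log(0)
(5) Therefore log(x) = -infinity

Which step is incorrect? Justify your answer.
Step 3: Take log of both sides: log(x(x - 2)) = log(0)

Step 3 takes the logarithm of both sides, resulting in log(0) on the right side. The logarithm is only defined for positive numbers; log(0) is undefined (approaches negative infinity). This operation is invalid.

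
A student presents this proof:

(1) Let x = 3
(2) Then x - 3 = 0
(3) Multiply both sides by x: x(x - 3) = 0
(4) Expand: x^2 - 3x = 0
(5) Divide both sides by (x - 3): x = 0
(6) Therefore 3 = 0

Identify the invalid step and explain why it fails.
Step 5: Divide both sides by (x - 3): x = 0

Step 5 divides both sides by (x - 3). However, since x = 3, we have (x - 3) = 0. Division by zero is undefined, making this step invalid.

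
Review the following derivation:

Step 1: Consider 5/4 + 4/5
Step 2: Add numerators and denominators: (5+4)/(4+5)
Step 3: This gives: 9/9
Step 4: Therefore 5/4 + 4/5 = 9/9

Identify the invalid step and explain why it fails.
Step 2: Add numerators and denominators: (5+4)/(4+5)

Step 2 incorrectly adds fractions by separately adding numerators and denominators. This is wrong. The correct method requires a common denominator: 5/4 + 4/5 = (5×5 + 4×4)/(4×5) = 41/20 = 41/20. The method used gives 9/9, which is different.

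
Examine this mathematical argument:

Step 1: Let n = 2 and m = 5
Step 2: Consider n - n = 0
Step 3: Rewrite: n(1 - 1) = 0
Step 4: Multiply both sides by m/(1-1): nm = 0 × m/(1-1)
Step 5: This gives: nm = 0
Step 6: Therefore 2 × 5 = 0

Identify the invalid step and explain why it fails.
Step 4: Multiply both sides by m/(1-1): nm = 0 × m/(1-1)

Step 4 multiplies both sides by m/(1-1). However, 1-1 = 0, so this is multiplication by m/0, which is undefined. We cannot multiply by an undefined expression.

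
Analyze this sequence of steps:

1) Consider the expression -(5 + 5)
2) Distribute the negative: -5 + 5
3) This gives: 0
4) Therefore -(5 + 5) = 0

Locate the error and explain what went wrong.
Step 2: Distribute the negative: -5 + 5

Step 2 incorrectly distributes the negative sign. The correct distribution is -(5 + 5) = -5 - 5 = -10. The negative must be applied to both terms, not just the first. The error treats -(5 + 5) as -5 + 5, which equals 0 instead of -10.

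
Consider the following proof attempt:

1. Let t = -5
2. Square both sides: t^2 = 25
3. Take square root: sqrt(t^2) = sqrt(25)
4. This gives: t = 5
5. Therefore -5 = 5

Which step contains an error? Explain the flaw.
Step 4: This gives: t = 5

Step 4 incorrectly states that sqrt(t^2) = t. The correct identity is sqrt(t^2) = |t|. Since t = -5 < 0, we have sqrt(t^2) = |-5| = 5, not t = -5.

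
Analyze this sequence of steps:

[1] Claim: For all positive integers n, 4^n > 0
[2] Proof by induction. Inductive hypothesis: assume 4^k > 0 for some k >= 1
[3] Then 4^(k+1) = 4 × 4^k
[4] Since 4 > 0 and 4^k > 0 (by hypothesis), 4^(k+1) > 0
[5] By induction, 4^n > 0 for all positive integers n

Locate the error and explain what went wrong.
Step 5: By induction, 4^n > 0 for all positive integers n

Step 5 concludes the proof by induction, but no base case was ever established. A valid induction proof requires: (1) a base case proving 4^1 > 0, and (2) an inductive step showing IF 4^k > 0 THEN 4^(k+1) > 0. Steps 2-4 correctly establish the inductive step, but without the base case the conclusion in step 5 does not follow.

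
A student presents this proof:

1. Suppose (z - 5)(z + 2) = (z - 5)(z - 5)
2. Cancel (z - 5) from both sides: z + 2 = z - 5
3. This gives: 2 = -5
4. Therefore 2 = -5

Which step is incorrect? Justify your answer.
Step 2: Cancel (z - 5) from both sides: z + 2 = z - 5

Step 2 cancels (z - 5) from both sides. This is only valid if (z - 5) ≠ 0, i.e., z ≠ 5. When z = 5, both sides equal zero regardless of the other factors. The correct approach requires considering z = 5 as a separate case.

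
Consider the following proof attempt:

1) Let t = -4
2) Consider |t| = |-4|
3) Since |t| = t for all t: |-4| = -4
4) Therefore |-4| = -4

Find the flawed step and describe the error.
Step 3: Since |t| = t for all t: |-4| = -4

Step 3 incorrectly states that |t| = t for all t. The correct definition is |t| = t when t >= 0, and |t| = -t when t < 0. Since -4 < 0, we have |-4| = -(-4) = 4, not -4.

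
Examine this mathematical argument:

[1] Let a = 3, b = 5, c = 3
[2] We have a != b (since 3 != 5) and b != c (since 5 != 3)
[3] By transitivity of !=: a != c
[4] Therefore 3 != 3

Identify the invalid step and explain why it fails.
Step 3: By transitivity of !=: a != c

Step 3 incorrectly applies transitivity to the '!=' relation. Transitivity states: if a R b and b R c, then a R c. However, '!=' is not transitive. Counterexample: 3 != 5 and 5 != 3, but 3 = 3 (both equal 3). Transitivity holds for relations like <, <=, =, but not for !=.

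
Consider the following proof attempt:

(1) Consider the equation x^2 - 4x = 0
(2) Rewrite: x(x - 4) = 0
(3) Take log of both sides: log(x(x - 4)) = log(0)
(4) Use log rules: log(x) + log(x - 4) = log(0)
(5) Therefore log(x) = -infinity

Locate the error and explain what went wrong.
Step 3: Take log of both sides: log(x(x - 4)) = log(0)

Step 3 takes the logarithm of both sides, resulting in log(0) on the right side. The logarithm is only defined for positive numbers; log(0) is undefined (approaches negative infinity). This operation is invalid.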